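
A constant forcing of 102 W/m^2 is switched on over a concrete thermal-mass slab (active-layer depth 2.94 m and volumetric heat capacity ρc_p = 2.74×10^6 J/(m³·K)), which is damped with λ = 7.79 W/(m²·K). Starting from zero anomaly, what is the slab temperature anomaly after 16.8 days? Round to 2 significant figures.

Areal heat capacity C = ρc_p × D = 2.74×10^6 × 2.94 = 8.06×10^6 J/(m^2 K).
τ = C / λ = 8.06×10^6 / 7.79 = 1.03×10^6 s.
Equilibrium anomaly ΔT_eq = F / λ = 102 / 7.79 = 13.1 K.
t = 16.8 days = 1.45×10^6 s, so t/τ = 1.40.
ΔT(t) = ΔT_eq (1 − e^(−t/τ)) = 13.1 × (1 − e^−1.40) = 9.88 K.

9.9 K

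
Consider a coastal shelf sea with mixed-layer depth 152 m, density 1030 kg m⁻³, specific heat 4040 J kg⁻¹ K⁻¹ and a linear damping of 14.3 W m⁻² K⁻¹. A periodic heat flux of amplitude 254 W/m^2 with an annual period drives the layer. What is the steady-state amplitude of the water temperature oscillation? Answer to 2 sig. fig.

Areal heat capacity C = ρ c_p D = 1030 × 4040 × 152 = 6.33×10^8 J/(m^2 K).
Angular frequency ω = 2π / T = 2π / 3.15×10^7 s = 1.99×10^-7 s⁻¹.
√((Cω)² + λ²) = √((126)² + 14.3²) = 127 W/(m²·K).
Amplitude A = F₀ / √((Cω)²+λ²) = 254 / 127 = 2.00 K.

2.0 K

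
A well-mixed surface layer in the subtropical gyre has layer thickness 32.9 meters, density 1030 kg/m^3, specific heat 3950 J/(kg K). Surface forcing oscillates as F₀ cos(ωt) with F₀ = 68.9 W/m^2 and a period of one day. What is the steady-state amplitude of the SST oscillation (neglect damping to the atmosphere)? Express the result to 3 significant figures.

0.00708 K

Areal heat capacity C = ρ c_p D = 1030 × 3950 × 32.9 = 1.34×10^8 J/(m²·K).
Angular frequency ω = 2π / T = 2π / 86400 s = 7.27×10^-5 s⁻¹.
Cω = 1.34×10^8 × 7.27×10^-5 = 9730 W/(m²·K).
Amplitude A = F₀ / (Cω) = 68.9 / 9730 = 0.00708 K.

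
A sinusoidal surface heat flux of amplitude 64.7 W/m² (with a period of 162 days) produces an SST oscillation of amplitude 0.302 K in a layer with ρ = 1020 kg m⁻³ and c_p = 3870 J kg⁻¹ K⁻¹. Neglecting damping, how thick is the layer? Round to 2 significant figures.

ω = 2π / 1.40×10^7 s = 4.49×10^-7 s⁻¹.
Required C = F₀ / (A ω) = 64.7 / (0.302 × 4.49×10^-7) = 4.77×10^8 J/(m²·K).
D = C / (ρ c_p) = 4.77×10^8 / (1020 × 3870) = 121 m.

120 m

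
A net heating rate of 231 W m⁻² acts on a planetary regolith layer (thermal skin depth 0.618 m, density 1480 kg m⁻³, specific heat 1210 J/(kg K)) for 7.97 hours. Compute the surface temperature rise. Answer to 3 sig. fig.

Areal heat capacity C = ρ c_p D = 1480 × 1210 × 0.618 = 1.11×10^6 J/(m²·K).
Net heat input Q = F Δt = 231 × (7.97 hours × 3600 s/hour) = 6.63×10^6 J/m².
ΔT = Q / C = 6.63×10^6 / 1.11×10^6 = 5.99 K.

5.99 K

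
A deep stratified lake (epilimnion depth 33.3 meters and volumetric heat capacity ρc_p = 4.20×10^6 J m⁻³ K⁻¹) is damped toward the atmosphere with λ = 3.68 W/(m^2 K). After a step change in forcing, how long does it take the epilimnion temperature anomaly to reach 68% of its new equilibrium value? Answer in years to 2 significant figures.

1.4 years

Areal heat capacity C = ρc_p × D = 4.20×10^6 × 33.3 = 1.40×10^8 J m⁻² K⁻¹.
τ = C / λ = 1.40×10^8 / 3.68 = 3.80×10^7 s.
Fraction reached: 1 − e^(−t/τ) = 0.68 ⇒ t = −τ ln(1 − 0.68) = τ × 1.14.
t = 4.33×10^7 s = 1.37 years.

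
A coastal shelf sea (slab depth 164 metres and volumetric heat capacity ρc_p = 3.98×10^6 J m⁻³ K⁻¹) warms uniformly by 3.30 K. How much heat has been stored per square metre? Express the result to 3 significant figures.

2.15×10^9

Areal heat capacity C = ρc_p × D = 3.98×10^6 × 164 = 6.53×10^8 J m⁻² K⁻¹.
ΔQ = C ΔT = 6.53×10^8 × 3.30 = 2.15×10^9 J/m².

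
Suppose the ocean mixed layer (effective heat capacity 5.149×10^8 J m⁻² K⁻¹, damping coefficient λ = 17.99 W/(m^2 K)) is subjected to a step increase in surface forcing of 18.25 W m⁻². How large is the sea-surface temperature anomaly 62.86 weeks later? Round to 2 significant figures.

0.75 K

Areal heat capacity C = 5.149×10^8 J m⁻² K⁻¹ (given).
τ = C / λ = 5.15×10^8 / 17.99 = 2.86×10^7 s.
Equilibrium anomaly ΔT_eq = F / λ = 18.25 / 17.99 = 1.01 K.
t = 62.86 weeks = 3.80×10^7 s, so t/τ = 1.33.
ΔT(t) = ΔT_eq (1 − e^(−t/τ)) = 1.01 × (1 − e^−1.33) = 0.746 K.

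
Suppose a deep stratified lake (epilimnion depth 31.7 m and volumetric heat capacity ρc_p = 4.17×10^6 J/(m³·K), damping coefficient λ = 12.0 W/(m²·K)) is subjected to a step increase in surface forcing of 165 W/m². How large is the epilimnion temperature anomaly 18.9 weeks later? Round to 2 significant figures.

Areal heat capacity C = ρc_p × D = 4.17×10^6 × 31.7 = 1.32×10^8 J/(m²·K).
τ = C / λ = 1.32×10^8 / 12.0 = 1.10×10^7 s.
Equilibrium anomaly ΔT_eq = F / λ = 165 / 12.0 = 13.8 K.
t = 18.9 weeks = 1.14×10^7 s, so t/τ = 1.04.
ΔT(t) = ΔT_eq (1 − e^(−t/τ)) = 13.8 × (1 − e^−1.04) = 8.88 K.

8.9 K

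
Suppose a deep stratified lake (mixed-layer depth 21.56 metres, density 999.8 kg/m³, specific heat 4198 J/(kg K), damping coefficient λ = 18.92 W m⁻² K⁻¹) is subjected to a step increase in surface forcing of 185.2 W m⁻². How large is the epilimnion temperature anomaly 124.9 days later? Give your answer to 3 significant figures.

8.76 K

Areal heat capacity C = ρ c_p D = 999.8 × 4198 × 21.56 = 9.05×10^7 J/(m²·K).
τ = C / λ = 9.05×10^7 / 18.92 = 4.78×10^6 s.
Equilibrium anomaly ΔT_eq = F / λ = 185.2 / 18.92 = 9.79 K.
t = 124.9 days = 1.08×10^7 s, so t/τ = 2.26.
ΔT(t) = ΔT_eq (1 − e^(−t/τ)) = 9.79 × (1 − e^−2.26) = 8.76 K.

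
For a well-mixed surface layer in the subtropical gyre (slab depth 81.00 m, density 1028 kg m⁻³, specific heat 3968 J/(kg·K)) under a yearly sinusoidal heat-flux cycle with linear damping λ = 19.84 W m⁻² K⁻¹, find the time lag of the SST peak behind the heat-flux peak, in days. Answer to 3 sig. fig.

74.2 days

Areal heat capacity C = ρ c_p D = 1028 × 3968 × 81.00 = 3.30×10^8 J/(m²·K).
ω = 2π / 3.15×10^7 s = 1.99×10^-7 s⁻¹.
Phase lag φ = arctan(Cω/λ) = arctan(65.8/19.84) = 1.28 rad.
Time lag = φ / ω = 1.28 / 1.99×10^-7 = 6.41×10^6 s = 74.2 days.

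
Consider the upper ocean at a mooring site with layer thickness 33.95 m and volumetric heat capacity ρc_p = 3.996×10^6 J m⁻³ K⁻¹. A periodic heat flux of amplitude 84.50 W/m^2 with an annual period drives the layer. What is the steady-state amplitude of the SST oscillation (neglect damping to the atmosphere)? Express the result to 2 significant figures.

3.1 K

Areal heat capacity C = ρc_p × D = 3.996×10^6 × 33.95 = 1.36×10^8 J/(m²·K).
Angular frequency ω = 2π / T = 2π / 3.15×10^7 s = 1.99×10^-7 s⁻¹.
Cω = 1.36×10^8 × 1.99×10^-7 = 27.0 W/(m²·K).
Amplitude A = F₀ / (Cω) = 84.50 / 27.0 = 3.13 K.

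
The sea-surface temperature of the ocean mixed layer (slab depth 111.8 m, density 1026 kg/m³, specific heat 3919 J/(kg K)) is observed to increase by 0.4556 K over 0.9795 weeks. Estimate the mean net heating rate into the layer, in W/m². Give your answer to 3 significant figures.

346

Areal heat capacity C = ρ c_p D = 1026 × 3919 × 111.8 = 4.50×10^8 J/(m^2 K).
Required heat per unit area: Q = C ΔT = 4.50×10^8 × 0.4556 = 2.05×10^8 J/m².
Flux F = Q / Δt = 2.05×10^8 / 5.92×10^5 s = 346 W/m².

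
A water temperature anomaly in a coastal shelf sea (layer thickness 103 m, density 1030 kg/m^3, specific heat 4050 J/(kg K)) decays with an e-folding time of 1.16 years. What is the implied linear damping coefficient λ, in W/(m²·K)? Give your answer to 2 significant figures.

12

Areal heat capacity C = ρ c_p D = 1030 × 4050 × 103 = 4.30×10^8 J/(m^2 K).
τ = 1.16 years = 3.66×10^7 s.
λ = C / τ = 4.30×10^8 / 3.66×10^7 = 11.7 W/(m²·K).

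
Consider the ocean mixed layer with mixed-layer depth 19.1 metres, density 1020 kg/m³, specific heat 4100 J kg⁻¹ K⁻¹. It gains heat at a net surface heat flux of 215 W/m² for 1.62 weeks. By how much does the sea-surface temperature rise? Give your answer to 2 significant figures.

Areal heat capacity C = ρ c_p D = 1020 × 4100 × 19.1 = 7.99×10^7 J/(m^2 K).
Net heat input Q = F Δt = 215 × (1.62 weeks × 6.048×10^5 s/week) = 2.11×10^8 J/m².
ΔT = Q / C = 2.11×10^8 / 7.99×10^7 = 2.64 K.

2.6 K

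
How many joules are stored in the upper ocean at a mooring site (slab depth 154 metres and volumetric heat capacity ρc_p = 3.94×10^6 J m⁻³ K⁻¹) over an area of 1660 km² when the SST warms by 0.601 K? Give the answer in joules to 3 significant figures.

6.05×10^17 J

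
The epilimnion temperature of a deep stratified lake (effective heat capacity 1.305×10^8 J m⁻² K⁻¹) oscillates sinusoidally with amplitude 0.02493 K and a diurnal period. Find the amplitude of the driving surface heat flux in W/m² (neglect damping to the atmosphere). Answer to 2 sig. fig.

240

Areal heat capacity C = 1.305×10^8 J m⁻² K⁻¹ (given).
ω = 2π / 86400 s = 7.27×10^-5 s⁻¹.
Cω = 1.30×10^8 × 7.27×10^-5 = 9490 W/(m²·K).
F₀ = A × Cω = 0.02493 × 9490 = 237 W/m².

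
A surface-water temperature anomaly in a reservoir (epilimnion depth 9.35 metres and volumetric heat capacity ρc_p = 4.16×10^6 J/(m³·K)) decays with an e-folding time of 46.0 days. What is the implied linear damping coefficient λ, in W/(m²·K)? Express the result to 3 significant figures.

Areal heat capacity C = ρc_p × D = 4.16×10^6 × 9.35 = 3.89×10^7 J/(m^2 K).
τ = 46.0 days = 3.97×10^6 s.
λ = C / τ = 3.89×10^7 / 3.97×10^6 = 9.79 W/(m²·K).

9.79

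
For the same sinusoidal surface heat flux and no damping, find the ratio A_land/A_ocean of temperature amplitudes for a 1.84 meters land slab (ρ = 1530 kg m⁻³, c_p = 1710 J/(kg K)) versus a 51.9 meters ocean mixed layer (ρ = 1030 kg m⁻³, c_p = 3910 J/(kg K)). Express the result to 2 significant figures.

C_ocean = 1030 × 3910 × 51.9 = 2.09×10^8 J/(m²·K).
C_land = 1530 × 1710 × 1.84 = 4.81×10^6 J/(m²·K).
Undamped amplitude ∝ 1/C, so A_land/A_ocean = C_ocean/C_land = 43.4.

43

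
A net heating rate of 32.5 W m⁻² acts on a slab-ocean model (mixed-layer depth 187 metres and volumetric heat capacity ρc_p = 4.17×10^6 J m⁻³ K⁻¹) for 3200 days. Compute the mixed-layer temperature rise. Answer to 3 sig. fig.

Areal heat capacity C = ρc_p × D = 4.17×10^6 × 187 = 7.80×10^8 J/(m^2 K).
Net heat input Q = F Δt = 32.5 × (3200 days × 86400 s/day) = 8.99×10^9 J/m².
ΔT = Q / C = 8.99×10^9 / 7.80×10^8 = 11.5 K.

11.5 K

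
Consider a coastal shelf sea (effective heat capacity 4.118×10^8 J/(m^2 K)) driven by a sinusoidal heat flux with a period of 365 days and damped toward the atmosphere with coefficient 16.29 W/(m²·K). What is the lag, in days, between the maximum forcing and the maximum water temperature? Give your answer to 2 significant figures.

80 days

Areal heat capacity C = 4.118×10^8 J/(m^2 K) (given).
ω = 2π / 3.15×10^7 s = 1.99×10^-7 s⁻¹.
Phase lag φ = arctan(Cω/λ) = arctan(82.0/16.29) = 1.37 rad.
Time lag = φ / ω = 1.37 / 1.99×10^-7 = 6.90×10^6 s = 79.9 days.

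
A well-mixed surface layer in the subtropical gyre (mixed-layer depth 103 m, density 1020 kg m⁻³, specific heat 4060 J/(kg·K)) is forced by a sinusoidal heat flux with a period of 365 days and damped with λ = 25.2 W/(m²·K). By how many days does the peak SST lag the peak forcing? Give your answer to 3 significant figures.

74.5 days

Areal heat capacity C = ρ c_p D = 1020 × 4060 × 103 = 4.27×10^8 J/(m²·K).
ω = 2π / 3.15×10^7 s = 1.99×10^-7 s⁻¹.
Phase lag φ = arctan(Cω/λ) = arctan(85.0/25.2) = 1.28 rad.
Time lag = φ / ω = 1.28 / 1.99×10^-7 = 6.44×10^6 s = 74.5 days.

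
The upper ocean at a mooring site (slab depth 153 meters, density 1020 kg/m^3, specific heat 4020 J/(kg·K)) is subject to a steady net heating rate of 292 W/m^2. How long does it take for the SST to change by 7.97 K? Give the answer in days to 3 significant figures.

Areal heat capacity C = ρ c_p D = 1020 × 4020 × 153 = 6.27×10^8 J/(m²·K).
Time required: Δt = C ΔT / F = 6.27×10^8 × 7.97 / 292 = 1.71×10^7 s.
In days: 1.71×10^7 s / (86400 s/day) = 198 days.

198 days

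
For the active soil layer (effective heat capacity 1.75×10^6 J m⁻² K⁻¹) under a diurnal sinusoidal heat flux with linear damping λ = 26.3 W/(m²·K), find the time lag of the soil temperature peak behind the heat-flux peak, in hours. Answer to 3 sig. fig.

Areal heat capacity C = 1.75×10^6 J m⁻² K⁻¹ (given).
ω = 2π / 86400 s = 7.27×10^-5 s⁻¹.
Phase lag φ = arctan(Cω/λ) = arctan(127/26.3) = 1.37 rad.
Time lag = φ / ω = 1.37 / 7.27×10^-5 = 18800 s = 5.22 hours.

5.22 hours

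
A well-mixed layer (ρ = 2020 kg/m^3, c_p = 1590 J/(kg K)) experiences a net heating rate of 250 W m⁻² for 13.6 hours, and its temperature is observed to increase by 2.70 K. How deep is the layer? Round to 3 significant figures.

1.41 m

Heat input Q = F Δt = 250 × 49000 s = 1.22×10^7 J/m².
Required areal heat capacity C = Q / ΔT = 4.53×10^6 J/(m²·K).
Depth D = C / (ρ c_p) = 4.53×10^6 / (2020 × 1590) = 1.41 m.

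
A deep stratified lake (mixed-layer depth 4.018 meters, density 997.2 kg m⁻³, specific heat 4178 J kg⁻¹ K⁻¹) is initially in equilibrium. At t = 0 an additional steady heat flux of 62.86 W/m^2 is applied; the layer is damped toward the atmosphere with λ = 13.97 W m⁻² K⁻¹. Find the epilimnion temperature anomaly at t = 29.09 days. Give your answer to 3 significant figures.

Areal heat capacity C = ρ c_p D = 997.2 × 4178 × 4.018 = 1.67×10^7 J m⁻² K⁻¹.
τ = C / λ = 1.67×10^7 / 13.97 = 1.20×10^6 s.
Equilibrium anomaly ΔT_eq = F / λ = 62.86 / 13.97 = 4.50 K.
t = 29.09 days = 2.51×10^6 s, so t/τ = 2.10.
ΔT(t) = ΔT_eq (1 − e^(−t/τ)) = 4.50 × (1 − e^−2.10) = 3.95 K.

3.95 K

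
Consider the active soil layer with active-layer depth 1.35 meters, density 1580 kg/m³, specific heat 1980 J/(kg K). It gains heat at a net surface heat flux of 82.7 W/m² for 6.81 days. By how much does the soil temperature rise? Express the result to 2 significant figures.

12 K

Areal heat capacity C = ρ c_p D = 1580 × 1980 × 1.35 = 4.22×10^6 J/(m²·K).
Net heat input Q = F Δt = 82.7 × (6.81 days × 86400 s/day) = 4.87×10^7 J/m².
ΔT = Q / C = 4.87×10^7 / 4.22×10^6 = 11.5 K.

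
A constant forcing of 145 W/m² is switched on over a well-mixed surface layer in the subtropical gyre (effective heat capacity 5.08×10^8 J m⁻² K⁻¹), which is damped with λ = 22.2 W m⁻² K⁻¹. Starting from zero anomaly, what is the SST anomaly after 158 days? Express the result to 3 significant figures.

Areal heat capacity C = 5.08×10^8 J m⁻² K⁻¹ (given).
τ = C / λ = 5.08×10^8 / 22.2 = 2.29×10^7 s.
Equilibrium anomaly ΔT_eq = F / λ = 145 / 22.2 = 6.53 K.
t = 158 days = 1.37×10^7 s, so t/τ = 0.597.
ΔT(t) = ΔT_eq (1 − e^(−t/τ)) = 6.53 × (1 − e^−0.597) = 2.93 K.

2.93 K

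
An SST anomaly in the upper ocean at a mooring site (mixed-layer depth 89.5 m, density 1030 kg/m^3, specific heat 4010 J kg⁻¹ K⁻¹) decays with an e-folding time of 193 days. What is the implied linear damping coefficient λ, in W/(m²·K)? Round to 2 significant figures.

22

Areal heat capacity C = ρ c_p D = 1030 × 4010 × 89.5 = 3.70×10^8 J/(m^2 K).
τ = 193 days = 1.67×10^7 s.
λ = C / τ = 3.70×10^8 / 1.67×10^7 = 22.2 W/(m²·K).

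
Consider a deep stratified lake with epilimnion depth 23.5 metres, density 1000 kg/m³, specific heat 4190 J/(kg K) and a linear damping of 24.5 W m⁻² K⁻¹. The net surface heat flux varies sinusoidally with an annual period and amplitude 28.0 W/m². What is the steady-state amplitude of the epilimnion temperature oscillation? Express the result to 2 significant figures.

Areal heat capacity C = ρ c_p D = 1000 × 4190 × 23.5 = 9.85×10^7 J/(m^2 K).
Angular frequency ω = 2π / T = 2π / 3.15×10^7 s = 1.99×10^-7 s⁻¹.
√((Cω)² + λ²) = √((19.6)² + 24.5²) = 31.4 W/(m²·K).
Amplitude A = F₀ / √((Cω)²+λ²) = 28.0 / 31.4 = 0.892 K.

0.89 K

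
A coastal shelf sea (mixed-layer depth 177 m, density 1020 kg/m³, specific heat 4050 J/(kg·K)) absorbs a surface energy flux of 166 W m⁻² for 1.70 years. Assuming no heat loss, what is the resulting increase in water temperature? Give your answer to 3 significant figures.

Areal heat capacity C = ρ c_p D = 1020 × 4050 × 177 = 7.31×10^8 J m⁻² K⁻¹.
Net heat input Q = F Δt = 166 × (1.70 years × 3.156×10^7 s/year) = 8.91×10^9 J/m².
ΔT = Q / C = 8.91×10^9 / 7.31×10^8 = 12.2 K.

12.2 K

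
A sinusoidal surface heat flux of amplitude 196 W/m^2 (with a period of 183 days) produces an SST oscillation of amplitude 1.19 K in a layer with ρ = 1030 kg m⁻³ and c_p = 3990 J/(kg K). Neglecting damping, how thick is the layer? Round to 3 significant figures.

ω = 2π / 1.58×10^7 s = 3.97×10^-7 s⁻¹.
Required C = F₀ / (A ω) = 196 / (1.19 × 3.97×10^-7) = 4.14×10^8 J/(m²·K).
D = C / (ρ c_p) = 4.14×10^8 / (1030 × 3990) = 101 m.

101 m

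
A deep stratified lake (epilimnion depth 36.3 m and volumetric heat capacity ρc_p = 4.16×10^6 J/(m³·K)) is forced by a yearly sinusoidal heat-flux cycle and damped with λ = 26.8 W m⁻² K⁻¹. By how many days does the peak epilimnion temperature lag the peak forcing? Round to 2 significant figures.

49 days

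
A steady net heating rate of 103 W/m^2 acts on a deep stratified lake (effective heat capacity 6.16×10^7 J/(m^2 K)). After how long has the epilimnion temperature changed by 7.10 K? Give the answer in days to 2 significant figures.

Areal heat capacity C = 6.16×10^7 J/(m^2 K) (given).
Time required: Δt = C ΔT / F = 6.16×10^7 × 7.10 / 103 = 4.25×10^6 s.
In days: 4.25×10^6 s / (86400 s/day) = 49.1 days.

49 days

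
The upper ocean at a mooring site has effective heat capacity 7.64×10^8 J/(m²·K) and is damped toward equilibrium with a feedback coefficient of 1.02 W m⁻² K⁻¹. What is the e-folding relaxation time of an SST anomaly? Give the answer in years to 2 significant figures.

24 years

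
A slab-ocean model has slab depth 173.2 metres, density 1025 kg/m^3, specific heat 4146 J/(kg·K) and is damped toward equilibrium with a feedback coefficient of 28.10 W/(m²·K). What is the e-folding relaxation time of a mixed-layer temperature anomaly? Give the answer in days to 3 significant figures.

303 days

Areal heat capacity C = ρ c_p D = 1025 × 4146 × 173.2 = 7.36×10^8 J/(m²·K).
Relaxation time τ = C / λ = 7.36×10^8 / 28.10 = 2.62×10^7 s.
In days: 2.62×10^7 s / (86400 s/day) = 303 days.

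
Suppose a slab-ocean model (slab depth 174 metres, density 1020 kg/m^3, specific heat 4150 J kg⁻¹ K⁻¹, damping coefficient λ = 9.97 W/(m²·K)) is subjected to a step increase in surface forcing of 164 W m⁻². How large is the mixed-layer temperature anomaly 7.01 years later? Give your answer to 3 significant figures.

Areal heat capacity C = ρ c_p D = 1020 × 4150 × 174 = 7.37×10^8 J/(m^2 K).
τ = C / λ = 7.37×10^8 / 9.97 = 7.39×10^7 s.
Equilibrium anomaly ΔT_eq = F / λ = 164 / 9.97 = 16.4 K.
t = 7.01 years = 2.21×10^8 s, so t/τ = 2.99.
ΔT(t) = ΔT_eq (1 − e^(−t/τ)) = 16.4 × (1 − e^−2.99) = 15.6 K.

15.6 K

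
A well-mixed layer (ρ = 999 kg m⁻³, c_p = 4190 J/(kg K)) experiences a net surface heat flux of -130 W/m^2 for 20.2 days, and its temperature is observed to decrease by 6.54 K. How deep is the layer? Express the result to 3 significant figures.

8.29 m

Heat input Q = F Δt = -130 × 1.75×10^6 s = -2.27×10^8 J/m².
Required areal heat capacity C = Q / ΔT = 3.47×10^7 J/(m²·K).
Depth D = C / (ρ c_p) = 3.47×10^7 / (999 × 4190) = 8.29 m.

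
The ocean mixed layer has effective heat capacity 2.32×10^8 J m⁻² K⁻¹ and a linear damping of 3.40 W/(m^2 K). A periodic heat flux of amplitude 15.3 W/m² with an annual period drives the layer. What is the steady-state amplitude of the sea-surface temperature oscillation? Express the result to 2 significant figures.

Areal heat capacity C = 2.32×10^8 J m⁻² K⁻¹ (given).
Angular frequency ω = 2π / T = 2π / 3.15×10^7 s = 1.99×10^-7 s⁻¹.
√((Cω)² + λ²) = √((46.2)² + 3.40²) = 46.3 W/(m²·K).
Amplitude A = F₀ / √((Cω)²+λ²) = 15.3 / 46.3 = 0.330 K.

0.33 K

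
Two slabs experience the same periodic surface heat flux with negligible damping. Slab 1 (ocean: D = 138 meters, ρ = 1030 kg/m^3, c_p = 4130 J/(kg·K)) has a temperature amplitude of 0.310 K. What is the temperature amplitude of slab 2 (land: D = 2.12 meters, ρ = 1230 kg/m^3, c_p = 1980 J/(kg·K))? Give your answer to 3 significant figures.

35.2 K

C_ocean = 5.87×10^8 J/(m²·K); C_land = 5.16×10^6 J/(m²·K).
A ∝ 1/C ⇒ A_land = A_ocean × C_ocean/C_land = 0.310 × 114 = 35.2 K.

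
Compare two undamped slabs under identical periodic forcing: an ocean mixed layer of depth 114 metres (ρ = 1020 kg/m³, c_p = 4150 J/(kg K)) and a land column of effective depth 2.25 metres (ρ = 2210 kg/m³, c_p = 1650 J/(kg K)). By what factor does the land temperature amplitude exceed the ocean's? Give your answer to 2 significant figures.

C_ocean = 1020 × 4150 × 114 = 4.83×10^8 J/(m²·K).
C_land = 2210 × 1650 × 2.25 = 8.20×10^6 J/(m²·K).
Undamped amplitude ∝ 1/C, so A_land/A_ocean = C_ocean/C_land = 58.8.

59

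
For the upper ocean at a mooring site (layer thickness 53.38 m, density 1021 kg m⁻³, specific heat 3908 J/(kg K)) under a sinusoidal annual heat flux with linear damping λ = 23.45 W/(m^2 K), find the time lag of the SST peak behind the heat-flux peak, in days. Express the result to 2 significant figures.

Areal heat capacity C = ρ c_p D = 1021 × 3908 × 53.38 = 2.13×10^8 J/(m²·K).
ω = 2π / 3.15×10^7 s = 1.99×10^-7 s⁻¹.
Phase lag φ = arctan(Cω/λ) = arctan(42.4/23.45) = 1.07 rad.
Time lag = φ / ω = 1.07 / 1.99×10^-7 = 5.35×10^6 s = 61.9 days.

62 days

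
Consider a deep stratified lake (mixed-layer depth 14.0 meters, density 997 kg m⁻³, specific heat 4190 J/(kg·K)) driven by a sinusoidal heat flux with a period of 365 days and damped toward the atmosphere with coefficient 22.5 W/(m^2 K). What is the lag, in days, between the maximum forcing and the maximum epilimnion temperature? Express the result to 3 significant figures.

27.8 days

Areal heat capacity C = ρ c_p D = 997 × 4190 × 14.0 = 5.85×10^7 J/(m²·K).
ω = 2π / 3.15×10^7 s = 1.99×10^-7 s⁻¹.
Phase lag φ = arctan(Cω/λ) = arctan(11.7/22.5) = 0.478 rad.
Time lag = φ / ω = 0.478 / 1.99×10^-7 = 2.40×10^6 s = 27.8 days.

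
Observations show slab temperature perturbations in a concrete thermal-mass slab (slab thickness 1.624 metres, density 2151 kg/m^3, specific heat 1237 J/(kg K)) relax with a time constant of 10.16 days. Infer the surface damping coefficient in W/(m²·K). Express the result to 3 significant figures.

Areal heat capacity C = ρ c_p D = 2151 × 1237 × 1.624 = 4.32×10^6 J/(m^2 K).
τ = 10.16 days = 8.78×10^5 s.
λ = C / τ = 4.32×10^6 / 8.78×10^5 = 4.92 W/(m²·K).

4.92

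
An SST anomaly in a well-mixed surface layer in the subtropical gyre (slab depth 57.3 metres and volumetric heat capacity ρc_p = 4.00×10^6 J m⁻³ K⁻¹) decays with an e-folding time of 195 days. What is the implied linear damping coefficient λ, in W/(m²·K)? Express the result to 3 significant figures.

Areal heat capacity C = ρc_p × D = 4.00×10^6 × 57.3 = 2.29×10^8 J m⁻² K⁻¹.
τ = 195 days = 1.68×10^7 s.
λ = C / τ = 2.29×10^8 / 1.68×10^7 = 13.6 W/(m²·K).

13.6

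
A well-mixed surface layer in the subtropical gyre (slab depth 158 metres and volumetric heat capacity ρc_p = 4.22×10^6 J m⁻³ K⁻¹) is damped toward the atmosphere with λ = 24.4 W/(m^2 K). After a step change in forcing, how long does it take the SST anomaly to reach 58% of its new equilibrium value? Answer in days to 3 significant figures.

274 days

Areal heat capacity C = ρc_p × D = 4.22×10^6 × 158 = 6.67×10^8 J m⁻² K⁻¹.
τ = C / λ = 6.67×10^8 / 24.4 = 2.73×10^7 s.
Fraction reached: 1 − e^(−t/τ) = 0.58 ⇒ t = −τ ln(1 − 0.58) = τ × 0.868.
t = 2.37×10^7 s = 274 days.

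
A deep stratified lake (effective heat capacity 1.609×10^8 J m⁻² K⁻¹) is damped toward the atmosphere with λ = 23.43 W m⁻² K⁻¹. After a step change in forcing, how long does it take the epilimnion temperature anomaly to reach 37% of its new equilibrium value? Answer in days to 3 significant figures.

Areal heat capacity C = 1.609×10^8 J m⁻² K⁻¹ (given).
τ = C / λ = 1.61×10^8 / 23.43 = 6.87×10^6 s.
Fraction reached: 1 − e^(−t/τ) = 0.37 ⇒ t = −τ ln(1 − 0.37) = τ × 0.462.
t = 3.17×10^6 s = 36.7 days.

36.7 days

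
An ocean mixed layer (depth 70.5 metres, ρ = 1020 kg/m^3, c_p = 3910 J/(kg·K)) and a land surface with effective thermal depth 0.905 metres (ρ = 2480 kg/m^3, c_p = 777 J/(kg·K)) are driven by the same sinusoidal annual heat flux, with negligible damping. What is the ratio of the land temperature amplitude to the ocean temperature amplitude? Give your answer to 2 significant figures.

160

C_ocean = 1020 × 3910 × 70.5 = 2.81×10^8 J/(m²·K).
C_land = 2480 × 777 × 0.905 = 1.74×10^6 J/(m²·K).
Undamped amplitude ∝ 1/C, so A_land/A_ocean = C_ocean/C_land = 161.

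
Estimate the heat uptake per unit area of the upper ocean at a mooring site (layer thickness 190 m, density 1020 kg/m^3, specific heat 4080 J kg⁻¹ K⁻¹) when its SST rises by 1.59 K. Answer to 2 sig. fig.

Areal heat capacity C = ρ c_p D = 1020 × 4080 × 190 = 7.91×10^8 J/(m²·K).
ΔQ = C ΔT = 7.91×10^8 × 1.59 = 1.26×10^9 J/m².

1.3×10^9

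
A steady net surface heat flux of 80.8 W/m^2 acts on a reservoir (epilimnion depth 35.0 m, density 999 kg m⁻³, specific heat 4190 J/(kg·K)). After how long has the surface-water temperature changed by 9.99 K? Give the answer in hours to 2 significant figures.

5000 hours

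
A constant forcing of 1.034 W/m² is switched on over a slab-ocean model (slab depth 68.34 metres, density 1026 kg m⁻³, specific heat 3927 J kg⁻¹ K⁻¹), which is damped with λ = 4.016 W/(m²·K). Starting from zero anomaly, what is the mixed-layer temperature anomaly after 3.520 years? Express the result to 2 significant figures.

0.21 K

Areal heat capacity C = ρ c_p D = 1026 × 3927 × 68.34 = 2.75×10^8 J m⁻² K⁻¹.
τ = C / λ = 2.75×10^8 / 4.016 = 6.86×10^7 s.
Equilibrium anomaly ΔT_eq = F / λ = 1.034 / 4.016 = 0.257 K.
t = 3.520 years = 1.11×10^8 s, so t/τ = 1.62.
ΔT(t) = ΔT_eq (1 − e^(−t/τ)) = 0.257 × (1 − e^−1.62) = 0.207 K.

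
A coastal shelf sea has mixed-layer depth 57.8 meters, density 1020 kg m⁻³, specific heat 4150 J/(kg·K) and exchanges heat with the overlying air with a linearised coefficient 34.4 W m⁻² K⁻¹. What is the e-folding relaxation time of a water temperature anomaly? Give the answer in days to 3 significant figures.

82.3 days

Areal heat capacity C = ρ c_p D = 1020 × 4150 × 57.8 = 2.45×10^8 J m⁻² K⁻¹.
Relaxation time τ = C / λ = 2.45×10^8 / 34.4 = 7.11×10^6 s.
In days: 7.11×10^6 s / (86400 s/day) = 82.3 days.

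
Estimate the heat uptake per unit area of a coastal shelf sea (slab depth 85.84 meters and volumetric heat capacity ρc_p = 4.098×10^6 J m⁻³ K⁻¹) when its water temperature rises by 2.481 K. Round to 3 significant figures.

8.73×10^8

Areal heat capacity C = ρc_p × D = 4.098×10^6 × 85.84 = 3.52×10^8 J/(m²·K).
ΔQ = C ΔT = 3.52×10^8 × 2.481 = 8.73×10^8 J/m².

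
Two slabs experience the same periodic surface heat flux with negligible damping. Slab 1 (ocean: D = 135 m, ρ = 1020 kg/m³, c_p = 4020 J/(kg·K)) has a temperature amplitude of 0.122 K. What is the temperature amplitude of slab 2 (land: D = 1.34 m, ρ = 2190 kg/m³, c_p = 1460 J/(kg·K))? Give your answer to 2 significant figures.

16 K

C_ocean = 5.54×10^8 J/(m²·K); C_land = 4.28×10^6 J/(m²·K).
A ∝ 1/C ⇒ A_land = A_ocean × C_ocean/C_land = 0.122 × 129 = 15.8 K.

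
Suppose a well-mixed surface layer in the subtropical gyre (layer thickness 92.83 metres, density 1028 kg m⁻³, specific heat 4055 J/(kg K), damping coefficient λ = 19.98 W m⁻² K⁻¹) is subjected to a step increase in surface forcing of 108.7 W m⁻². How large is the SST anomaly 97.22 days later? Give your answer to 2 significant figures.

1.9 K

Areal heat capacity C = ρ c_p D = 1028 × 4055 × 92.83 = 3.87×10^8 J/(m^2 K).
τ = C / λ = 3.87×10^8 / 19.98 = 1.94×10^7 s.
Equilibrium anomaly ΔT_eq = F / λ = 108.7 / 19.98 = 5.44 K.
t = 97.22 days = 8.40×10^6 s, so t/τ = 0.434.
ΔT(t) = ΔT_eq (1 − e^(−t/τ)) = 5.44 × (1 − e^−0.434) = 1.91 K.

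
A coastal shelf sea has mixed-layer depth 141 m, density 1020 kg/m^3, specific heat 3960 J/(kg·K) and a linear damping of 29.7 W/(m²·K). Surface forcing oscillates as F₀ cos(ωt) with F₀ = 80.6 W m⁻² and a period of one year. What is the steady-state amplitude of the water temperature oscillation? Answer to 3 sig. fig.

0.687 K

Areal heat capacity C = ρ c_p D = 1020 × 3960 × 141 = 5.70×10^8 J/(m^2 K).
Angular frequency ω = 2π / T = 2π / 3.15×10^7 s = 1.99×10^-7 s⁻¹.
√((Cω)² + λ²) = √((113)² + 29.7²) = 117 W/(m²·K).
Amplitude A = F₀ / √((Cω)²+λ²) = 80.6 / 117 = 0.687 K.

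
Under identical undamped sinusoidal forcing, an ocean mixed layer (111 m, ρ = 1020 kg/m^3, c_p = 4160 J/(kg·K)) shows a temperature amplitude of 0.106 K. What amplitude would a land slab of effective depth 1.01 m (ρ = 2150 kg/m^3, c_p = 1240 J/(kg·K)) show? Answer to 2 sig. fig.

C_ocean = 4.71×10^8 J/(m²·K); C_land = 2.69×10^6 J/(m²·K).
A ∝ 1/C ⇒ A_land = A_ocean × C_ocean/C_land = 0.106 × 175 = 18.5 K.

19 K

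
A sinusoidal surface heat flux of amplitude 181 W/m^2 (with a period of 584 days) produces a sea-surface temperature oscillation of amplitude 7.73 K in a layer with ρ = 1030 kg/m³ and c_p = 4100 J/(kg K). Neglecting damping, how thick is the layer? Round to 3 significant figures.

ω = 2π / 5.05×10^7 s = 1.25×10^-7 s⁻¹.
Required C = F₀ / (A ω) = 181 / (7.73 × 1.25×10^-7) = 1.88×10^8 J/(m²·K).
D = C / (ρ c_p) = 1.88×10^8 / (1030 × 4100) = 44.5 m.

44.5 m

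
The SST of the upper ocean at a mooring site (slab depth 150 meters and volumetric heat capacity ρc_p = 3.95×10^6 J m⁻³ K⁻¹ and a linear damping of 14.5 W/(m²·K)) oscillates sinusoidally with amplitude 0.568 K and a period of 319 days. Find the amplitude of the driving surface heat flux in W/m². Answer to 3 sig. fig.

77.2

Areal heat capacity C = ρc_p × D = 3.95×10^6 × 150 = 5.92×10^8 J m⁻² K⁻¹.
ω = 2π / 2.76×10^7 s = 2.28×10^-7 s⁻¹.
√((Cω)² + λ²) = √((135)² + 14.5²) = 136 W/(m²·K).
F₀ = A × √((Cω)²+λ²) = 0.568 × 136 = 77.2 W/m².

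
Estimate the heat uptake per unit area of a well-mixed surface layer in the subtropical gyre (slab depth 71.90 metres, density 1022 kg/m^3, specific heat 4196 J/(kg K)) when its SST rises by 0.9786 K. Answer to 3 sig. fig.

3.02×10^8

Areal heat capacity C = ρ c_p D = 1022 × 4196 × 71.90 = 3.08×10^8 J m⁻² K⁻¹.
ΔQ = C ΔT = 3.08×10^8 × 0.9786 = 3.02×10^8 J/m².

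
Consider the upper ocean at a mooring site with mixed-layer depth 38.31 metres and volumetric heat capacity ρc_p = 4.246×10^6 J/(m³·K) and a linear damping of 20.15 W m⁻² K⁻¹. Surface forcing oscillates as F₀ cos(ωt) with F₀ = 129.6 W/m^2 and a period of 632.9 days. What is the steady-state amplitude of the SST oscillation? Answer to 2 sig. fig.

Areal heat capacity C = ρc_p × D = 4.246×10^6 × 38.31 = 1.63×10^8 J m⁻² K⁻¹.
Angular frequency ω = 2π / T = 2π / 5.47×10^7 s = 1.15×10^-7 s⁻¹.
√((Cω)² + λ²) = √((18.7)² + 20.15²) = 27.5 W/(m²·K).
Amplitude A = F₀ / √((Cω)²+λ²) = 129.6 / 27.5 = 4.72 K.

4.7 K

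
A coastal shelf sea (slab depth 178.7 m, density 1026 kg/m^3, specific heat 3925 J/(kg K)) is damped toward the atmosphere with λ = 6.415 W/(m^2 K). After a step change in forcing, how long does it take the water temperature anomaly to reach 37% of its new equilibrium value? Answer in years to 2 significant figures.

1.6 years

Areal heat capacity C = ρ c_p D = 1026 × 3925 × 178.7 = 7.20×10^8 J m⁻² K⁻¹.
τ = C / λ = 7.20×10^8 / 6.415 = 1.12×10^8 s.
Fraction reached: 1 − e^(−t/τ) = 0.37 ⇒ t = −τ ln(1 − 0.37) = τ × 0.462.
t = 5.18×10^7 s = 1.64 years.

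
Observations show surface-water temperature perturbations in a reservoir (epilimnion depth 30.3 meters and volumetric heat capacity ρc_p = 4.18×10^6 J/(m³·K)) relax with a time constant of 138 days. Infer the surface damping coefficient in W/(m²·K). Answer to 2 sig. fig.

11

Areal heat capacity C = ρc_p × D = 4.18×10^6 × 30.3 = 1.27×10^8 J m⁻² K⁻¹.
τ = 138 days = 1.19×10^7 s.
λ = C / τ = 1.27×10^8 / 1.19×10^7 = 10.6 W/(m²·K).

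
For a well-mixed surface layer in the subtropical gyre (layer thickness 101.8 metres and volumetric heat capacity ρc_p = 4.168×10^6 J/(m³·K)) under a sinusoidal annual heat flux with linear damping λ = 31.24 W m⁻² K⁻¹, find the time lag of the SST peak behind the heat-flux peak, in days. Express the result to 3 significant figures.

70.7 days

Areal heat capacity C = ρc_p × D = 4.168×10^6 × 101.8 = 4.24×10^8 J/(m^2 K).
ω = 2π / 3.15×10^7 s = 1.99×10^-7 s⁻¹.
Phase lag φ = arctan(Cω/λ) = arctan(84.5/31.24) = 1.22 rad.
Time lag = φ / ω = 1.22 / 1.99×10^-7 = 6.11×10^6 s = 70.7 days.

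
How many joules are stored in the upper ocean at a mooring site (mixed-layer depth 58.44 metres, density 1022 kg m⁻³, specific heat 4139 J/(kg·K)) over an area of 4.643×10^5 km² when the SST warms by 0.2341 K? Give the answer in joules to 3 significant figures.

2.69×10^19 J

Areal heat capacity C = ρ c_p D = 1022 × 4139 × 58.44 = 2.47×10^8 J/(m²·K).
Heat per unit area: q = C ΔT = 2.47×10^8 × 0.2341 = 5.79×10^7 J/m².
Total heat: Q = q × A = 5.79×10^7 × (4.643×10^5 × 10⁶ m²) = 2.69×10^19 J.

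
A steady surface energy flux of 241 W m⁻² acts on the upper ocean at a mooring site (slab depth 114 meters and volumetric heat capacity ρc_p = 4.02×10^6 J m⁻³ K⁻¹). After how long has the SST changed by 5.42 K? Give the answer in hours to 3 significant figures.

2860 hours

Areal heat capacity C = ρc_p × D = 4.02×10^6 × 114 = 4.58×10^8 J/(m^2 K).
Time required: Δt = C ΔT / F = 4.58×10^8 × 5.42 / 241 = 1.03×10^7 s.
In hours: 1.03×10^7 s / (3600 s/hour) = 2860 hours.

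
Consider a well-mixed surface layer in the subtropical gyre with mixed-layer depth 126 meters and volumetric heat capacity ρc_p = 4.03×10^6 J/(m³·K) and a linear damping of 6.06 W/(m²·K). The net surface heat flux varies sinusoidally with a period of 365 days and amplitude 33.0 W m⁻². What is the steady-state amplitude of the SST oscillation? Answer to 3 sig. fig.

Areal heat capacity C = ρc_p × D = 4.03×10^6 × 126 = 5.08×10^8 J m⁻² K⁻¹.
Angular frequency ω = 2π / T = 2π / 3.15×10^7 s = 1.99×10^-7 s⁻¹.
√((Cω)² + λ²) = √((101)² + 6.06²) = 101 W/(m²·K).
Amplitude A = F₀ / √((Cω)²+λ²) = 33.0 / 101 = 0.326 K.

0.326 K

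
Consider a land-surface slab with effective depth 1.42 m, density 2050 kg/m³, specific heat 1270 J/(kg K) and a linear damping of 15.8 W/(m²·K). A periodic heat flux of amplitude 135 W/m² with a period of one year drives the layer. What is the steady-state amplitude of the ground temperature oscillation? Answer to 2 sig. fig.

8.5 K

Areal heat capacity C = ρ c_p D = 2050 × 1270 × 1.42 = 3.70×10^6 J/(m^2 K).
Angular frequency ω = 2π / T = 2π / 3.15×10^7 s = 1.99×10^-7 s⁻¹.
√((Cω)² + λ²) = √((0.737)² + 15.8²) = 15.8 W/(m²·K).
Amplitude A = F₀ / √((Cω)²+λ²) = 135 / 15.8 = 8.54 K.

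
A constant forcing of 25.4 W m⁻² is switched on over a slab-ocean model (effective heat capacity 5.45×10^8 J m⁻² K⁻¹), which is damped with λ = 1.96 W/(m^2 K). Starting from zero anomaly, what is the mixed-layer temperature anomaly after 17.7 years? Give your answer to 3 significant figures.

11.2 K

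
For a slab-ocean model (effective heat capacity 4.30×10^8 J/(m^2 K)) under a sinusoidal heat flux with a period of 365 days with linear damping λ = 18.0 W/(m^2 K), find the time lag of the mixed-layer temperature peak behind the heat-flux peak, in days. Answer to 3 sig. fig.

79.2 days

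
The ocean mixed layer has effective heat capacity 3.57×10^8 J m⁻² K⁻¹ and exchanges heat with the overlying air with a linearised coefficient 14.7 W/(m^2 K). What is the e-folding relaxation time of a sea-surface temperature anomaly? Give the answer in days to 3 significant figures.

Areal heat capacity C = 3.57×10^8 J m⁻² K⁻¹ (given).
Relaxation time τ = C / λ = 3.57×10^8 / 14.7 = 2.43×10^7 s.
In days: 2.43×10^7 s / (86400 s/day) = 281 days.

281 days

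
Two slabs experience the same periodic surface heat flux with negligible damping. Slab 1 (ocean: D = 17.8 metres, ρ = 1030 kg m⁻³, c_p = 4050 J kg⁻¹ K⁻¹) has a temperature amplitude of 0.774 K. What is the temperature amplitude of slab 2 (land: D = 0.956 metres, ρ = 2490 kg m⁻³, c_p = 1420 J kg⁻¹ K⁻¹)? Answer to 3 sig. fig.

C_ocean = 7.43×10^7 J/(m²·K); C_land = 3.38×10^6 J/(m²·K).
A ∝ 1/C ⇒ A_land = A_ocean × C_ocean/C_land = 0.774 × 22.0 = 17.0 K.

17.0 K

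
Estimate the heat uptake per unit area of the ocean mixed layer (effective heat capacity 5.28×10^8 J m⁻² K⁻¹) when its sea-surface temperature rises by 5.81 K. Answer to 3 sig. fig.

Areal heat capacity C = 5.28×10^8 J m⁻² K⁻¹ (given).
ΔQ = C ΔT = 5.28×10^8 × 5.81 = 3.07×10^9 J/m².

3.07×10^9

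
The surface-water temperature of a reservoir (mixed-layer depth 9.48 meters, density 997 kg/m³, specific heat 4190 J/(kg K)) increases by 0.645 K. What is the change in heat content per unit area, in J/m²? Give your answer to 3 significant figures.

Areal heat capacity C = ρ c_p D = 997 × 4190 × 9.48 = 3.96×10^7 J/(m^2 K).
ΔQ = C ΔT = 3.96×10^7 × 0.645 = 2.55×10^7 J/m².

2.55×10^7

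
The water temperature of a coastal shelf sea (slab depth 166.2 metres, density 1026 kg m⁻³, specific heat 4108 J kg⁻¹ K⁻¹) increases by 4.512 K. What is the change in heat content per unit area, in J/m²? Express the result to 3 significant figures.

3.16×10^9

Areal heat capacity C = ρ c_p D = 1026 × 4108 × 166.2 = 7.01×10^8 J/(m^2 K).
ΔQ = C ΔT = 7.01×10^8 × 4.512 = 3.16×10^9 J/m².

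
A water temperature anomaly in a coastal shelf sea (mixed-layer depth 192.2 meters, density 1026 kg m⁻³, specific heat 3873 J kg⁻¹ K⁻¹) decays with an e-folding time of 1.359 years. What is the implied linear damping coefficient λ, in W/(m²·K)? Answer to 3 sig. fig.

Areal heat capacity C = ρ c_p D = 1026 × 3873 × 192.2 = 7.64×10^8 J m⁻² K⁻¹.
τ = 1.359 years = 4.29×10^7 s.
λ = C / τ = 7.64×10^8 / 4.29×10^7 = 17.8 W/(m²·K).

17.8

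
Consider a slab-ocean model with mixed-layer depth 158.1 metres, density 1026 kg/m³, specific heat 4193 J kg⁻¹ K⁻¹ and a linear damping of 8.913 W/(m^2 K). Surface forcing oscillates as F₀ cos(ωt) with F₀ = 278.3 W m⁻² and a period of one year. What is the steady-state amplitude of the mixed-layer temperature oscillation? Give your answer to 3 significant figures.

Areal heat capacity C = ρ c_p D = 1026 × 4193 × 158.1 = 6.80×10^8 J/(m²·K).
Angular frequency ω = 2π / T = 2π / 3.15×10^7 s = 1.99×10^-7 s⁻¹.
√((Cω)² + λ²) = √((136)² + 8.913²) = 136 W/(m²·K).
Amplitude A = F₀ / √((Cω)²+λ²) = 278.3 / 136 = 2.05 K.

2.05 K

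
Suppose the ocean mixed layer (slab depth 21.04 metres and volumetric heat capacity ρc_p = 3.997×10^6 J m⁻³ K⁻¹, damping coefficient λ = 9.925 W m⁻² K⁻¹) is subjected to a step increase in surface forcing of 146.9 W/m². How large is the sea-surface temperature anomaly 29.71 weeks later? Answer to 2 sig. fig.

Areal heat capacity C = ρc_p × D = 3.997×10^6 × 21.04 = 8.41×10^7 J/(m²·K).
τ = C / λ = 8.41×10^7 / 9.925 = 8.47×10^6 s.
Equilibrium anomaly ΔT_eq = F / λ = 146.9 / 9.925 = 14.8 K.
t = 29.71 weeks = 1.80×10^7 s, so t/τ = 2.12.
ΔT(t) = ΔT_eq (1 − e^(−t/τ)) = 14.8 × (1 − e^−2.12) = 13.0 K.

13 K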